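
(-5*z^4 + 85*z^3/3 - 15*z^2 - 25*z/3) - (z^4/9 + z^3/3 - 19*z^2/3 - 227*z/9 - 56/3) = -46*z^4/9 + 28*z^3 - 26*z^2/3 + 152*z/9 + 56/3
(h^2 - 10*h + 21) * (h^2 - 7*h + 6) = h^4 - 17*h^3 + 97*h^2 - 207*h + 126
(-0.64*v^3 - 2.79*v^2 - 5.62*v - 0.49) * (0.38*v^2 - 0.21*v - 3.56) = -0.2432*v^5 - 0.9258*v^4 + 0.7287*v^3 + 10.9264*v^2 + 20.1101*v + 1.7444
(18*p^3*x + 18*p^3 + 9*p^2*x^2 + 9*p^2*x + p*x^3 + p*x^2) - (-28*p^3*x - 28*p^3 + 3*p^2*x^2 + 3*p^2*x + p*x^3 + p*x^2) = 46*p^3*x + 46*p^3 + 6*p^2*x^2 + 6*p^2*x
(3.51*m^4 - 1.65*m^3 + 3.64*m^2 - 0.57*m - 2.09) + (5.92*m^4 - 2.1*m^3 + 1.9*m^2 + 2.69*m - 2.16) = 9.43*m^4 - 3.75*m^3 + 5.54*m^2 + 2.12*m - 4.25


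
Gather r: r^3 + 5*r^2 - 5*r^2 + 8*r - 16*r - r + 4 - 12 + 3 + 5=r^3 - 9*r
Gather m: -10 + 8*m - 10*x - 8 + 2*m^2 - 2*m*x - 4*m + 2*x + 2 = 2*m^2 + m*(4 - 2*x) - 8*x - 16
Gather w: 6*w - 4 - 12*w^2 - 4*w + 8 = -12*w^2 + 2*w + 4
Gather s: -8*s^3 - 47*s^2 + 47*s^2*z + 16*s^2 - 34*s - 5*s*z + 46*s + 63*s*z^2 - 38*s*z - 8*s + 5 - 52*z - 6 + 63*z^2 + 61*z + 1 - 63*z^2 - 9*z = -8*s^3 + s^2*(47*z - 31) + s*(63*z^2 - 43*z + 4)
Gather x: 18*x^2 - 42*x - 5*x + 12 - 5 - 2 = 18*x^2 - 47*x + 5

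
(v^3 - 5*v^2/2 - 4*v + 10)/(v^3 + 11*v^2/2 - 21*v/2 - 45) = (2*v^3 - 5*v^2 - 8*v + 20)/(2*v^3 + 11*v^2 - 21*v - 90)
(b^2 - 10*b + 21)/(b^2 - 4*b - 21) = (b - 3)/(b + 3)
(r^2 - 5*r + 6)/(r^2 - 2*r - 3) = (r - 2)/(r + 1)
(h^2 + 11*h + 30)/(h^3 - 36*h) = (h + 5)/(h*(h - 6))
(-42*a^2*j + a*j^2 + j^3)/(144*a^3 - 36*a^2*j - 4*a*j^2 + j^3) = j*(-7*a - j)/(24*a^2 - 2*a*j - j^2)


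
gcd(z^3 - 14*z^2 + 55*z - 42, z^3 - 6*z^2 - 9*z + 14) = z^2 - 8*z + 7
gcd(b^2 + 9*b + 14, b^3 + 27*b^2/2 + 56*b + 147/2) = b + 7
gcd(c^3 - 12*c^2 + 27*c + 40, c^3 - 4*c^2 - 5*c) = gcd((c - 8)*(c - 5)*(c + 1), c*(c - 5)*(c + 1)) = c^2 - 4*c - 5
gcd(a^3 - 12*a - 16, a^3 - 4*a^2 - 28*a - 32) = a^2 + 4*a + 4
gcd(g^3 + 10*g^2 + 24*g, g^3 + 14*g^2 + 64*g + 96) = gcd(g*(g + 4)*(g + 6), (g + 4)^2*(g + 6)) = g^2 + 10*g + 24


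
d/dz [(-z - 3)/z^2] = (z + 6)/z^3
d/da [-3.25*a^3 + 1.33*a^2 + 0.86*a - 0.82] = -9.75*a^2 + 2.66*a + 0.86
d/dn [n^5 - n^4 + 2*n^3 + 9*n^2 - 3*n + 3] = 5*n^4 - 4*n^3 + 6*n^2 + 18*n - 3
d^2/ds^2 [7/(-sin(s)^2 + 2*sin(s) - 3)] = 14*(2*sin(s)^4 - 3*sin(s)^3 - 7*sin(s)^2 + 9*sin(s) - 1)/(sin(s)^2 - 2*sin(s) + 3)^3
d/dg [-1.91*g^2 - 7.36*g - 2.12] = -3.82*g - 7.36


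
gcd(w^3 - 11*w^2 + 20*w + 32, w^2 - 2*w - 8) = w - 4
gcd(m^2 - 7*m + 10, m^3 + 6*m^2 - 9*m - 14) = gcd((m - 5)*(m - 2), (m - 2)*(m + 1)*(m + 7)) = m - 2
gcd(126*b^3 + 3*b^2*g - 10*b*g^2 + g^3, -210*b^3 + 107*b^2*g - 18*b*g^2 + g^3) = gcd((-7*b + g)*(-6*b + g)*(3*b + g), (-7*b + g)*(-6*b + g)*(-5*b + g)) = 42*b^2 - 13*b*g + g^2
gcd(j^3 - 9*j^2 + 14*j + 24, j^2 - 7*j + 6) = j - 6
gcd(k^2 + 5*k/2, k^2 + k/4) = k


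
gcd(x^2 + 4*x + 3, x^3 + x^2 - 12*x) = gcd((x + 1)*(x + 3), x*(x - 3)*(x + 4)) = 1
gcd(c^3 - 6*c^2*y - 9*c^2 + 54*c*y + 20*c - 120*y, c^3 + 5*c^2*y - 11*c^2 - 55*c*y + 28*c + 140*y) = c - 4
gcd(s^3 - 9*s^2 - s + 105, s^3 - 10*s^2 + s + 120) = s^2 - 2*s - 15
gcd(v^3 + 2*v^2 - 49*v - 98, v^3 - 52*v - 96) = v + 2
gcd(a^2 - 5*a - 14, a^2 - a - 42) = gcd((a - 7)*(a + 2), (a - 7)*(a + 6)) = a - 7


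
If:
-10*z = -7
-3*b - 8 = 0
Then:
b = -8/3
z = 7/10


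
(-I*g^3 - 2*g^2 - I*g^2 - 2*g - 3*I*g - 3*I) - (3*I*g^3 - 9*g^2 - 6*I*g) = -4*I*g^3 + 7*g^2 - I*g^2 - 2*g + 3*I*g - 3*I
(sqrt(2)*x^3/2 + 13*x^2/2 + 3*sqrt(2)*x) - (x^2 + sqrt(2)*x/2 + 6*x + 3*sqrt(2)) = sqrt(2)*x^3/2 + 11*x^2/2 - 6*x + 5*sqrt(2)*x/2 - 3*sqrt(2)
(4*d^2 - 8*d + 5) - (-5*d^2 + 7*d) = 9*d^2 - 15*d + 5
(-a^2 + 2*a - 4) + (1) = -a^2 + 2*a - 3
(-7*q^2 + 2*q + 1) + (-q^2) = -8*q^2 + 2*q + 1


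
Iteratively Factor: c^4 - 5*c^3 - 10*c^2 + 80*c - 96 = (c - 2)*(c^3 - 3*c^2 - 16*c + 48) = (c - 3)*(c - 2)*(c^2 - 16) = (c - 4)*(c - 3)*(c - 2)*(c + 4)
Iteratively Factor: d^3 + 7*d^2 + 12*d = (d + 4)*(d^2 + 3*d) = d*(d + 4)*(d + 3)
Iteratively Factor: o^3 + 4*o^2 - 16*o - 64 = (o + 4)*(o^2 - 16) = (o - 4)*(o + 4)*(o + 4)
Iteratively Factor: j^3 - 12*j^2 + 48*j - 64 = (j - 4)*(j^2 - 8*j + 16) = (j - 4)^2*(j - 4)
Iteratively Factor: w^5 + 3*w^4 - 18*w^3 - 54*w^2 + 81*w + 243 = (w + 3)*(w^4 - 18*w^2 + 81) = (w + 3)^2*(w^3 - 3*w^2 - 9*w + 27) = (w + 3)^3*(w^2 - 6*w + 9) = (w - 3)*(w + 3)^3*(w - 3)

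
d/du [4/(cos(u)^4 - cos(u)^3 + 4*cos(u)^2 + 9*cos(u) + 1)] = 4*(4*cos(u)^3 - 3*cos(u)^2 + 8*cos(u) + 9)*sin(u)/(cos(u)^4 - cos(u)^3 + 4*cos(u)^2 + 9*cos(u) + 1)^2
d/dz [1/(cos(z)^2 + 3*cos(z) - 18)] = (2*cos(z) + 3)*sin(z)/(cos(z)^2 + 3*cos(z) - 18)^2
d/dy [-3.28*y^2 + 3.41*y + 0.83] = 3.41 - 6.56*y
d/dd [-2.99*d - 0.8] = -2.99000000000000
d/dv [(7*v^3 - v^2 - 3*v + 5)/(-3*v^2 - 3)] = (-7*v^4 - 24*v^2 + 12*v + 3)/(3*(v^4 + 2*v^2 + 1))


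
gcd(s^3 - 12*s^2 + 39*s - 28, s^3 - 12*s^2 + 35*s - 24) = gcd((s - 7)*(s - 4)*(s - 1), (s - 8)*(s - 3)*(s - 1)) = s - 1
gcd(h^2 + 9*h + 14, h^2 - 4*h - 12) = h + 2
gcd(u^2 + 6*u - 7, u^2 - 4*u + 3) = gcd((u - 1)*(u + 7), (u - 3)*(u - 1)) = u - 1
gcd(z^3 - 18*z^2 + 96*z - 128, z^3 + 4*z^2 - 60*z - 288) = z - 8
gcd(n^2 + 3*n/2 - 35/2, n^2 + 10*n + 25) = n + 5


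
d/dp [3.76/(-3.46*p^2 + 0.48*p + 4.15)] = (26.0192*p - 1.8048)/(-3.46*p^2 + 0.48*p + 4.15)^2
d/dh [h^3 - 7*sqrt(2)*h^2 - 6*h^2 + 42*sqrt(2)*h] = 3*h^2 - 14*sqrt(2)*h - 12*h + 42*sqrt(2)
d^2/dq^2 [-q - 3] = 0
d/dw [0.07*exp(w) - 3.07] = 0.07*exp(w)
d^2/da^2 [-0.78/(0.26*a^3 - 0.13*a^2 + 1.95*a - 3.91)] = ((1.2168*a - 0.2028)*(0.26*a^3 - 0.13*a^2 + 1.95*a - 3.91) - 0.78*(0.78*a^2 - 0.26*a + 1.95)*(1.56*a^2 - 0.52*a + 3.9))/(0.26*a^3 - 0.13*a^2 + 1.95*a - 3.91)^3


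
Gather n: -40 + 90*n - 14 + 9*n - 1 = 99*n - 55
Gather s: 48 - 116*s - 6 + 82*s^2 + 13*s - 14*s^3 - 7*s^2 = -14*s^3 + 75*s^2 - 103*s + 42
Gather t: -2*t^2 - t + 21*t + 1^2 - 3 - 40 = -2*t^2 + 20*t - 42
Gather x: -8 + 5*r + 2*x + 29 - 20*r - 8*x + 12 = -15*r - 6*x + 33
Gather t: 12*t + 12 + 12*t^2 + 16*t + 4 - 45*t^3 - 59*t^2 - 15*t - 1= -45*t^3 - 47*t^2 + 13*t + 15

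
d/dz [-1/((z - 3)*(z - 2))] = (2*z - 5)/((z - 3)^2*(z - 2)^2)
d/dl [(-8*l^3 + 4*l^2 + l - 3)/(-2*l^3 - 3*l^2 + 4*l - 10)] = (32*l^4 - 60*l^3 + 241*l^2 - 98*l + 2)/(4*l^6 + 12*l^5 - 7*l^4 + 16*l^3 + 76*l^2 - 80*l + 100)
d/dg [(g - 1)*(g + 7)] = 2*g + 6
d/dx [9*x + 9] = 9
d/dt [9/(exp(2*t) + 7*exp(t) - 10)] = (-18*exp(t) - 63)*exp(t)/(exp(2*t) + 7*exp(t) - 10)^2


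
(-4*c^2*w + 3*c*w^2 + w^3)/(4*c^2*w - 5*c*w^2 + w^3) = (4*c + w)/(-4*c + w)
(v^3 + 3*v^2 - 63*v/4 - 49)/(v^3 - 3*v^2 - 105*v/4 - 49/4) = (2*v^2 - v - 28)/(2*v^2 - 13*v - 7)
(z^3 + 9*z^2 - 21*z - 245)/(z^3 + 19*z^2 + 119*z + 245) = (z - 5)/(z + 5)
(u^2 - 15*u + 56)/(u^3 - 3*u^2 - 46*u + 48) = (u - 7)/(u^2 + 5*u - 6)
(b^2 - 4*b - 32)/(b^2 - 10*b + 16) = (b + 4)/(b - 2)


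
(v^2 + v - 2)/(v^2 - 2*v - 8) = (v - 1)/(v - 4)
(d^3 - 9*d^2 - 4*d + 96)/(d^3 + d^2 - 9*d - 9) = (d^2 - 12*d + 32)/(d^2 - 2*d - 3)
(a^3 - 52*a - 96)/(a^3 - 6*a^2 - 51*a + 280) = (a^2 + 8*a + 12)/(a^2 + 2*a - 35)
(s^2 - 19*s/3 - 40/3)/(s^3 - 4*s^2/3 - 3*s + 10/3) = (s - 8)/(s^2 - 3*s + 2)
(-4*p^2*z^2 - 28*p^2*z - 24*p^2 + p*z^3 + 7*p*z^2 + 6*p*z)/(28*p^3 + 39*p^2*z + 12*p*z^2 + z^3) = p*(-4*p*z^2 - 28*p*z - 24*p + z^3 + 7*z^2 + 6*z)/(28*p^3 + 39*p^2*z + 12*p*z^2 + z^3)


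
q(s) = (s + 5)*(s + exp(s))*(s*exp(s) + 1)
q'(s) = (s + 5)*(s + exp(s))*(s*exp(s) + exp(s)) + (s + 5)*(s*exp(s) + 1)*(exp(s) + 1) + (s + exp(s))*(s*exp(s) + 1) = (s + 1)*(s + 5)*(s + exp(s))*exp(s) + (s + 5)*(s*exp(s) + 1)*(exp(s) + 1) + (s + exp(s))*(s*exp(s) + 1)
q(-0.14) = 3.11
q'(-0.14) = 11.27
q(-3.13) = -4.98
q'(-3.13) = -0.44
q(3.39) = 28168.70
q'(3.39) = 65608.36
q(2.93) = 9595.73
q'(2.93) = 22591.03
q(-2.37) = -4.66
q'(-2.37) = 1.23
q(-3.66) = -4.41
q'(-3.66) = -1.71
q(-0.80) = -0.94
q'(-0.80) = 3.54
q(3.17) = 16854.39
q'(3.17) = 39442.92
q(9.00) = 8282458577.65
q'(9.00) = 18068500306.15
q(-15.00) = 150.00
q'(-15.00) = -25.00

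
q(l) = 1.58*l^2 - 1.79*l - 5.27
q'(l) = 3.16*l - 1.79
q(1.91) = -2.92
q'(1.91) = 4.25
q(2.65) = 1.08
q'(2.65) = 6.58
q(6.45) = 48.92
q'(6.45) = 18.59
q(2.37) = -0.64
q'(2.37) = 5.70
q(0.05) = -5.36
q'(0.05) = -1.63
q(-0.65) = -3.44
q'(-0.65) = -3.84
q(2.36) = -0.69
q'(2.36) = 5.67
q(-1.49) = 0.90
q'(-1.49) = -6.50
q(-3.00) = 14.32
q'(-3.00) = -11.27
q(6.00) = 40.87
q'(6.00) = 17.17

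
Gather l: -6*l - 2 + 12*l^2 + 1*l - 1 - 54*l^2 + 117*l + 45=-42*l^2 + 112*l + 42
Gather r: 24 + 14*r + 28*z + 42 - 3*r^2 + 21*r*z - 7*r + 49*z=-3*r^2 + r*(21*z + 7) + 77*z + 66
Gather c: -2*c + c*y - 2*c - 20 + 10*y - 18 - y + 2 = c*(y - 4) + 9*y - 36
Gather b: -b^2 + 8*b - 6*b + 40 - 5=-b^2 + 2*b + 35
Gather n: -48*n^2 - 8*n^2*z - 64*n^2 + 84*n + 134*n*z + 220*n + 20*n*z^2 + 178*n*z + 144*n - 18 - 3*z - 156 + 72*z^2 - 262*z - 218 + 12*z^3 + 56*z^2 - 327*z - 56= n^2*(-8*z - 112) + n*(20*z^2 + 312*z + 448) + 12*z^3 + 128*z^2 - 592*z - 448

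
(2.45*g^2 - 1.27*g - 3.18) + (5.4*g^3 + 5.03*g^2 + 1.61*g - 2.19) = 5.4*g^3 + 7.48*g^2 + 0.34*g - 5.37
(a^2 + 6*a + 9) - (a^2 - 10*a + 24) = 16*a - 15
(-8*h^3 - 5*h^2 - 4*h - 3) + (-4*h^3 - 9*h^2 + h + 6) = -12*h^3 - 14*h^2 - 3*h + 3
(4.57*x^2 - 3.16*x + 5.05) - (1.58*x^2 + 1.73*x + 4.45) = 2.99*x^2 - 4.89*x + 0.6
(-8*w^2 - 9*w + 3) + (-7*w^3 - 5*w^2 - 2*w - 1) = -7*w^3 - 13*w^2 - 11*w + 2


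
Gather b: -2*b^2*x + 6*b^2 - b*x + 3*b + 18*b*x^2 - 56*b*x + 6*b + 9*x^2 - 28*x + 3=b^2*(6 - 2*x) + b*(18*x^2 - 57*x + 9) + 9*x^2 - 28*x + 3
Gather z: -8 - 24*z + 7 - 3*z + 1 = -27*z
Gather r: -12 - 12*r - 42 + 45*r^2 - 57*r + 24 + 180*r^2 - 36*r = 225*r^2 - 105*r - 30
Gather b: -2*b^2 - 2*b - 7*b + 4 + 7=-2*b^2 - 9*b + 11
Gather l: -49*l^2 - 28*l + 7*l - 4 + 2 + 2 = -49*l^2 - 21*l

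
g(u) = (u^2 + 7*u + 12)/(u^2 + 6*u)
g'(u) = (-2*u - 6)*(u^2 + 7*u + 12)/(u^2 + 6*u)^2 + (2*u + 7)/(u^2 + 6*u) = (-u^2 - 24*u - 72)/(u^2*(u^2 + 12*u + 36))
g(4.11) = 1.39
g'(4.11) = -0.11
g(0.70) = 3.71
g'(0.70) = -4.06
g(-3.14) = 0.01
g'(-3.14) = -0.08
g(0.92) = 3.03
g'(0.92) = -2.34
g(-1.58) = -0.49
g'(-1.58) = -0.75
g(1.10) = 2.68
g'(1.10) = -1.63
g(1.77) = 2.00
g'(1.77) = -0.62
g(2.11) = 1.82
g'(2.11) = -0.43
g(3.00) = 1.56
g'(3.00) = -0.21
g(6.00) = 1.25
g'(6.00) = -0.05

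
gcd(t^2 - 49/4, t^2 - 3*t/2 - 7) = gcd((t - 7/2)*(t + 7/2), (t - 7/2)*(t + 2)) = t - 7/2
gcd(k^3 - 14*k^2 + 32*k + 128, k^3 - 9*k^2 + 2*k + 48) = k^2 - 6*k - 16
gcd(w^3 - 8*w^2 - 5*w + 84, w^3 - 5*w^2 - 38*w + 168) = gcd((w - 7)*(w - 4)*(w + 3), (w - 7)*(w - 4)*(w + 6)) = w^2 - 11*w + 28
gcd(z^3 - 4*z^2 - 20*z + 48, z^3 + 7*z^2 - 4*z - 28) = z - 2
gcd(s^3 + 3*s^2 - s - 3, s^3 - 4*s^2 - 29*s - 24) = s^2 + 4*s + 3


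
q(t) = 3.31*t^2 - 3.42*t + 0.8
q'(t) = 6.62*t - 3.42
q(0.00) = 0.80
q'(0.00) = -3.42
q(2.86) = 18.09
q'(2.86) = 15.51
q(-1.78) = 17.38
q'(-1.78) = -15.20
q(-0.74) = 5.14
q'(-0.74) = -8.32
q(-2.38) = 27.69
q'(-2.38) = -19.18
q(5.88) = 95.13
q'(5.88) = 35.51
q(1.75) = 4.95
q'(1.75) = 8.16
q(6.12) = 103.84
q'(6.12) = 37.09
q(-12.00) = 518.48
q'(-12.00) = -82.86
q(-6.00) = 140.48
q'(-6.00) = -43.14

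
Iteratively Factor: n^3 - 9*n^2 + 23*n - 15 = (n - 5)*(n^2 - 4*n + 3) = (n - 5)*(n - 3)*(n - 1)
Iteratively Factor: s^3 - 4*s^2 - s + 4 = (s - 1)*(s^2 - 3*s - 4) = (s - 1)*(s + 1)*(s - 4)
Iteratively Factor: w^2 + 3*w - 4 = (w - 1)*(w + 4)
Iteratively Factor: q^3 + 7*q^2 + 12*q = (q)*(q^2 + 7*q + 12) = q*(q + 4)*(q + 3)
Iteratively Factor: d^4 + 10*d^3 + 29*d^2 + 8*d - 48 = (d + 4)*(d^3 + 6*d^2 + 5*d - 12) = (d + 4)^2*(d^2 + 2*d - 3) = (d + 3)*(d + 4)^2*(d - 1)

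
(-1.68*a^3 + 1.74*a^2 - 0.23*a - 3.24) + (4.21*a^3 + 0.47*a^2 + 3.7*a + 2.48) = 2.53*a^3 + 2.21*a^2 + 3.47*a - 0.76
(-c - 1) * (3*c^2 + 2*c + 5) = -3*c^3 - 5*c^2 - 7*c - 5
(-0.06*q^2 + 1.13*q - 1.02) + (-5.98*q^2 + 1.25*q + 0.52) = -6.04*q^2 + 2.38*q - 0.5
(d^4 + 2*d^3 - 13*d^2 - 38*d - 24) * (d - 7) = d^5 - 5*d^4 - 27*d^3 + 53*d^2 + 242*d + 168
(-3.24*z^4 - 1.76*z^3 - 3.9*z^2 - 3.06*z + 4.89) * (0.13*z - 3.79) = -0.4212*z^5 + 12.0508*z^4 + 6.1634*z^3 + 14.3832*z^2 + 12.2331*z - 18.5331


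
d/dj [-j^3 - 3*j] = -3*j^2 - 3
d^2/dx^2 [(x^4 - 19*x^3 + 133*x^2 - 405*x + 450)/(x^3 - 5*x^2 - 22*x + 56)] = 2*(85*x^6 - 2307*x^5 + 24549*x^4 - 128173*x^3 + 340890*x^2 - 446052*x + 261928)/(x^9 - 15*x^8 + 9*x^7 + 703*x^6 - 1878*x^5 - 10452*x^4 + 35720*x^3 + 34272*x^2 - 206976*x + 175616)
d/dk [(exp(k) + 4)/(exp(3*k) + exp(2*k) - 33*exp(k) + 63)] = (-2*exp(2*k) - 19*exp(k) - 65)*exp(k)/(exp(5*k) + 5*exp(4*k) - 50*exp(3*k) - 90*exp(2*k) + 945*exp(k) - 1323)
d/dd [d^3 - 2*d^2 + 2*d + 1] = 3*d^2 - 4*d + 2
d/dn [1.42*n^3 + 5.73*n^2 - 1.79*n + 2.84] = 4.26*n^2 + 11.46*n - 1.79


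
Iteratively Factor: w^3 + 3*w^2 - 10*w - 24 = (w + 2)*(w^2 + w - 12) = (w + 2)*(w + 4)*(w - 3)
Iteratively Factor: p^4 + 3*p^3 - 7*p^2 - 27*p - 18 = (p - 3)*(p^3 + 6*p^2 + 11*p + 6) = (p - 3)*(p + 2)*(p^2 + 4*p + 3) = (p - 3)*(p + 2)*(p + 3)*(p + 1)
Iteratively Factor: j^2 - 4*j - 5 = (j + 1)*(j - 5)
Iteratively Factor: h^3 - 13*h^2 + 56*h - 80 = (h - 5)*(h^2 - 8*h + 16) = (h - 5)*(h - 4)*(h - 4)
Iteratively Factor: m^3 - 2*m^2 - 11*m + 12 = (m - 1)*(m^2 - m - 12) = (m - 4)*(m - 1)*(m + 3)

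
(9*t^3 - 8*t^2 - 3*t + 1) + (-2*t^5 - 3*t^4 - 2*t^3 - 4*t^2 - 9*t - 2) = -2*t^5 - 3*t^4 + 7*t^3 - 12*t^2 - 12*t - 1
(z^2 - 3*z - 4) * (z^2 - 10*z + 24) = z^4 - 13*z^3 + 50*z^2 - 32*z - 96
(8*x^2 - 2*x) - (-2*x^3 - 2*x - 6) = 2*x^3 + 8*x^2 + 6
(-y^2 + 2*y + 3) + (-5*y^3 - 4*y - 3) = -5*y^3 - y^2 - 2*y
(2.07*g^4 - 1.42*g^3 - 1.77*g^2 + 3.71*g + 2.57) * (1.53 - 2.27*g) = -4.6989*g^5 + 6.3905*g^4 + 1.8453*g^3 - 11.1298*g^2 - 0.1576*g + 3.9321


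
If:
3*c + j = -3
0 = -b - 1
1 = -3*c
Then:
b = -1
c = -1/3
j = -2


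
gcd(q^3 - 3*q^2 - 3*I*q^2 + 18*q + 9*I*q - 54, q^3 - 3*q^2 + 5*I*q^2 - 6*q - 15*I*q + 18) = q^2 + q*(-3 + 3*I) - 9*I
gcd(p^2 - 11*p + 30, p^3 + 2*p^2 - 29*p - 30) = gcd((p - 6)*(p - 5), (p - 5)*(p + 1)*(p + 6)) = p - 5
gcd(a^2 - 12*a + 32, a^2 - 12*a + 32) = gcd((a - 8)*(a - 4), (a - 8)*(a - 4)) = a^2 - 12*a + 32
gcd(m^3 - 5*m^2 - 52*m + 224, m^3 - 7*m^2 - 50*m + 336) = m^2 - m - 56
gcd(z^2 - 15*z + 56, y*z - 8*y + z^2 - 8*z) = z - 8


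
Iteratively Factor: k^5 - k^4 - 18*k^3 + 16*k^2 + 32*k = (k - 2)*(k^4 + k^3 - 16*k^2 - 16*k) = k*(k - 2)*(k^3 + k^2 - 16*k - 16) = k*(k - 4)*(k - 2)*(k^2 + 5*k + 4) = k*(k - 4)*(k - 2)*(k + 4)*(k + 1)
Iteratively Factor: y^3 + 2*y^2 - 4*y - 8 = (y - 2)*(y^2 + 4*y + 4) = (y - 2)*(y + 2)*(y + 2)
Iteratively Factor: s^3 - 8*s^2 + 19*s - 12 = (s - 1)*(s^2 - 7*s + 12) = (s - 4)*(s - 1)*(s - 3)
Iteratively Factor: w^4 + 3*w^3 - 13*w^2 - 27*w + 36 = (w - 1)*(w^3 + 4*w^2 - 9*w - 36) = (w - 1)*(w + 4)*(w^2 - 9) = (w - 3)*(w - 1)*(w + 4)*(w + 3)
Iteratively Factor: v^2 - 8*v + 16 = (v - 4)*(v - 4)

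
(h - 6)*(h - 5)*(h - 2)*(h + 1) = h^4 - 12*h^3 + 39*h^2 - 8*h - 60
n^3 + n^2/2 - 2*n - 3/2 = (n - 3/2)*(n + 1)^2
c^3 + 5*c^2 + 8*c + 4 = (c + 1)*(c + 2)^2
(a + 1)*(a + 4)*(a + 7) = a^3 + 12*a^2 + 39*a + 28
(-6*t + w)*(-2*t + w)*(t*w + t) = 12*t^3*w + 12*t^3 - 8*t^2*w^2 - 8*t^2*w + t*w^3 + t*w^2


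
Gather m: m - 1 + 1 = m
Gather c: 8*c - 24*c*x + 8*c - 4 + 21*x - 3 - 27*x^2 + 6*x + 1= c*(16 - 24*x) - 27*x^2 + 27*x - 6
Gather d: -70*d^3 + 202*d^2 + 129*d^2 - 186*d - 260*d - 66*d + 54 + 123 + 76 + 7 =-70*d^3 + 331*d^2 - 512*d + 260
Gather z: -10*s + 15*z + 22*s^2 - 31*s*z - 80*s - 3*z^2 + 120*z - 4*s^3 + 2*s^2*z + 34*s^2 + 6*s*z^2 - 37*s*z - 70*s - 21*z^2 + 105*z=-4*s^3 + 56*s^2 - 160*s + z^2*(6*s - 24) + z*(2*s^2 - 68*s + 240)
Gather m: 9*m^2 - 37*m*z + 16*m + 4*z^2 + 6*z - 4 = 9*m^2 + m*(16 - 37*z) + 4*z^2 + 6*z - 4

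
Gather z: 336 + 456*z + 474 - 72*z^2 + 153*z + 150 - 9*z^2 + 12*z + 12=-81*z^2 + 621*z + 972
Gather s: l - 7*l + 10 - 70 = -6*l - 60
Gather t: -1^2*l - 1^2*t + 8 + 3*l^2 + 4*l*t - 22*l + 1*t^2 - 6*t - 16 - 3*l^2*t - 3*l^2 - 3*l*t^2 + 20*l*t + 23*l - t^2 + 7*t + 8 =-3*l*t^2 + t*(-3*l^2 + 24*l)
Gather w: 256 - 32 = 224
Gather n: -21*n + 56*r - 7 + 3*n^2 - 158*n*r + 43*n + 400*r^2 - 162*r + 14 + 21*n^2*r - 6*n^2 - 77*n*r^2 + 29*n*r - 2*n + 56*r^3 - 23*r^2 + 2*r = n^2*(21*r - 3) + n*(-77*r^2 - 129*r + 20) + 56*r^3 + 377*r^2 - 104*r + 7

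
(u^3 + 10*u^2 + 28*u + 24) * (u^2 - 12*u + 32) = u^5 - 2*u^4 - 60*u^3 + 8*u^2 + 608*u + 768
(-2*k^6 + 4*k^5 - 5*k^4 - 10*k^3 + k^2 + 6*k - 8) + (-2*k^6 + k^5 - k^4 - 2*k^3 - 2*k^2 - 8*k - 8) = -4*k^6 + 5*k^5 - 6*k^4 - 12*k^3 - k^2 - 2*k - 16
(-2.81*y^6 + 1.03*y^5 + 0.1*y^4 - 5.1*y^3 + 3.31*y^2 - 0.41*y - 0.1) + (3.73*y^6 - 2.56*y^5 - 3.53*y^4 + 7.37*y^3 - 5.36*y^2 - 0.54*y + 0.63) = 0.92*y^6 - 1.53*y^5 - 3.43*y^4 + 2.27*y^3 - 2.05*y^2 - 0.95*y + 0.53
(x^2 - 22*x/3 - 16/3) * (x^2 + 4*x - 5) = x^4 - 10*x^3/3 - 119*x^2/3 + 46*x/3 + 80/3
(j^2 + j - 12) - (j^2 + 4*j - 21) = 9 - 3*j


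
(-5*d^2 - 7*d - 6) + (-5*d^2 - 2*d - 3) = -10*d^2 - 9*d - 9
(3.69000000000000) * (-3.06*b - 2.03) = -11.2914*b - 7.4907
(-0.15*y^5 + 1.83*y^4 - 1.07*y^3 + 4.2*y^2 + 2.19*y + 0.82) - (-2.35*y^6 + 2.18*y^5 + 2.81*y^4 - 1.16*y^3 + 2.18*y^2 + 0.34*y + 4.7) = 2.35*y^6 - 2.33*y^5 - 0.98*y^4 + 0.0899999999999999*y^3 + 2.02*y^2 + 1.85*y - 3.88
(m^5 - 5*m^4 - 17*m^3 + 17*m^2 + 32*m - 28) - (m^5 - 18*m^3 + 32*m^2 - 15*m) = -5*m^4 + m^3 - 15*m^2 + 47*m - 28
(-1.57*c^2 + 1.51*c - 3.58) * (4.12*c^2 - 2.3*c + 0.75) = -6.4684*c^4 + 9.8322*c^3 - 19.4001*c^2 + 9.3665*c - 2.685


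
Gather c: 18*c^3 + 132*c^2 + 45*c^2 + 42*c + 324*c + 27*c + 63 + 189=18*c^3 + 177*c^2 + 393*c + 252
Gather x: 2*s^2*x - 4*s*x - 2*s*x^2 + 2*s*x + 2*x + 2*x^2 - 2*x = x^2*(2 - 2*s) + x*(2*s^2 - 2*s)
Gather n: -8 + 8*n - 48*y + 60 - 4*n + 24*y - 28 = 4*n - 24*y + 24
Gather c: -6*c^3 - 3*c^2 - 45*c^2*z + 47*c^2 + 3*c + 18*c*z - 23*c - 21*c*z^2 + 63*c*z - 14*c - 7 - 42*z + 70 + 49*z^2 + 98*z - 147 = -6*c^3 + c^2*(44 - 45*z) + c*(-21*z^2 + 81*z - 34) + 49*z^2 + 56*z - 84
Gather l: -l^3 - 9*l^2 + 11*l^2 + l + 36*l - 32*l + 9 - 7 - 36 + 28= -l^3 + 2*l^2 + 5*l - 6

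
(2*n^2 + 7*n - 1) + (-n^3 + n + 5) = -n^3 + 2*n^2 + 8*n + 4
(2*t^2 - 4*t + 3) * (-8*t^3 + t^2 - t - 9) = -16*t^5 + 34*t^4 - 30*t^3 - 11*t^2 + 33*t - 27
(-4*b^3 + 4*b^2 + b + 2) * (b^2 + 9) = -4*b^5 + 4*b^4 - 35*b^3 + 38*b^2 + 9*b + 18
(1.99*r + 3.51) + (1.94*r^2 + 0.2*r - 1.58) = 1.94*r^2 + 2.19*r + 1.93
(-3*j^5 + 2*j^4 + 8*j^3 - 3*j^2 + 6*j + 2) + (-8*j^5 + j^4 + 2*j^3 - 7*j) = -11*j^5 + 3*j^4 + 10*j^3 - 3*j^2 - j + 2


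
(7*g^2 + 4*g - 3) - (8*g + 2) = 7*g^2 - 4*g - 5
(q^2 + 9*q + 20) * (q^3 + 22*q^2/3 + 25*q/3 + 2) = q^5 + 49*q^4/3 + 283*q^3/3 + 671*q^2/3 + 554*q/3 + 40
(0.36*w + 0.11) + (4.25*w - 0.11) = 4.61*w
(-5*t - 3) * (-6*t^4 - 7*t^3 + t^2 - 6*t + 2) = 30*t^5 + 53*t^4 + 16*t^3 + 27*t^2 + 8*t - 6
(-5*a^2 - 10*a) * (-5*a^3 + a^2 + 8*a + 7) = 25*a^5 + 45*a^4 - 50*a^3 - 115*a^2 - 70*a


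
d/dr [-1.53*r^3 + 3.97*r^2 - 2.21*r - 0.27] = -4.59*r^2 + 7.94*r - 2.21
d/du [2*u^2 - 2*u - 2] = 4*u - 2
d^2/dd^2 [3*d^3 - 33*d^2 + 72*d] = 18*d - 66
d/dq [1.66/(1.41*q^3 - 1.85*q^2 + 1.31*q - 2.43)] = (-7.0218*q^2 + 6.142*q - 2.1746)/(1.41*q^3 - 1.85*q^2 + 1.31*q - 2.43)^2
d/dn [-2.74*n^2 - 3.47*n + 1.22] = -5.48*n - 3.47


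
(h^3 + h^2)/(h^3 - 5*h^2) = (h + 1)/(h - 5)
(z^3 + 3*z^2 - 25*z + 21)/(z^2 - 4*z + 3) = z + 7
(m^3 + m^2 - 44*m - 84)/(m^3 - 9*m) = (m^3 + m^2 - 44*m - 84)/(m*(m^2 - 9))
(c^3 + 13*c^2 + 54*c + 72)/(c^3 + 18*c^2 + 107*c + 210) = (c^2 + 7*c + 12)/(c^2 + 12*c + 35)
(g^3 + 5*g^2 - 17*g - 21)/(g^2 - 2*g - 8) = (-g^3 - 5*g^2 + 17*g + 21)/(-g^2 + 2*g + 8)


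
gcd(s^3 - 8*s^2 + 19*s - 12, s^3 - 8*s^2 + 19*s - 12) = s^3 - 8*s^2 + 19*s - 12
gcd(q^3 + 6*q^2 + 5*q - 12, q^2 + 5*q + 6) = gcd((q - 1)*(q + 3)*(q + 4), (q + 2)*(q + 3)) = q + 3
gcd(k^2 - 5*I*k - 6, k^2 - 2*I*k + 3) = k - 3*I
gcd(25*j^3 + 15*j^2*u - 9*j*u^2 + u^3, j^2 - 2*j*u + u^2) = 1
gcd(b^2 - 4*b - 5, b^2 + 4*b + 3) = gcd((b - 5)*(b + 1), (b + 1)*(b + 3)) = b + 1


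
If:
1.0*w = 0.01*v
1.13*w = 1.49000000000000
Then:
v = 131.86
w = 1.32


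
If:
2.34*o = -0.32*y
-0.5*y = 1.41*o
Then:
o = 0.00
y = 0.00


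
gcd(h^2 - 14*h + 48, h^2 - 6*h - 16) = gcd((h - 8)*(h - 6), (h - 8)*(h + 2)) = h - 8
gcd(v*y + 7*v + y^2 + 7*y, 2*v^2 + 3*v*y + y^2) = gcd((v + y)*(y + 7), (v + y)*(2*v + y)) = v + y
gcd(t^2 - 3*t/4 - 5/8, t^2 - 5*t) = 1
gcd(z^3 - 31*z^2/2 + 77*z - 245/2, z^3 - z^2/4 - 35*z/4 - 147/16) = z - 7/2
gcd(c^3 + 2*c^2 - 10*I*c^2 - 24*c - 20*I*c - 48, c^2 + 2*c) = c + 2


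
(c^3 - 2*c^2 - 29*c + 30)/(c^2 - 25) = (c^2 - 7*c + 6)/(c - 5)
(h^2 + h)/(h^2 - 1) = h/(h - 1)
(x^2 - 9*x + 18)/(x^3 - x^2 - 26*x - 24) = (x - 3)/(x^2 + 5*x + 4)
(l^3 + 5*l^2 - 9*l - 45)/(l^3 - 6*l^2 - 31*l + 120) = (l + 3)/(l - 8)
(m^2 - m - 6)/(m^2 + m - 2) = (m - 3)/(m - 1)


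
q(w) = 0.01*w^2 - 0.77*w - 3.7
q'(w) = 0.02*w - 0.77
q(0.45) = -4.04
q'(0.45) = -0.76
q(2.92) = -5.86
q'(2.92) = -0.71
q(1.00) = -4.46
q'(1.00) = -0.75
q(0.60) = -4.16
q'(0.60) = -0.76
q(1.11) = -4.54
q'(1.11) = -0.75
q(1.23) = -4.63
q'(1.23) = -0.75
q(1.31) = -4.69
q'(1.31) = -0.74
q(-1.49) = -2.53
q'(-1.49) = -0.80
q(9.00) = -9.82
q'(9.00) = -0.59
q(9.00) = -9.82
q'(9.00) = -0.59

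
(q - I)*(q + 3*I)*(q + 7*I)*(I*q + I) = I*q^4 - 9*q^3 + I*q^3 - 9*q^2 - 11*I*q^2 - 21*q - 11*I*q - 21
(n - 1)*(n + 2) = n^2 + n - 2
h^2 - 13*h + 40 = (h - 8)*(h - 5)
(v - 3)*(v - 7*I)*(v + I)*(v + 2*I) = v^4 - 3*v^3 - 4*I*v^3 + 19*v^2 + 12*I*v^2 - 57*v + 14*I*v - 42*I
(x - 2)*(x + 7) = x^2 + 5*x - 14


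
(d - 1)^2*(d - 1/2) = d^3 - 5*d^2/2 + 2*d - 1/2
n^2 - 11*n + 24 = (n - 8)*(n - 3)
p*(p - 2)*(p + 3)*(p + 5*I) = p^4 + p^3 + 5*I*p^3 - 6*p^2 + 5*I*p^2 - 30*I*p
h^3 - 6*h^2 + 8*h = h*(h - 4)*(h - 2)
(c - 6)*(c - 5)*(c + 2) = c^3 - 9*c^2 + 8*c + 60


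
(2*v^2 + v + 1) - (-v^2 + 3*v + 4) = 3*v^2 - 2*v - 3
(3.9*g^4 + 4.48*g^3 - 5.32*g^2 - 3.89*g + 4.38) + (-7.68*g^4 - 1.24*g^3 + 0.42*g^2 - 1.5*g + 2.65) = -3.78*g^4 + 3.24*g^3 - 4.9*g^2 - 5.39*g + 7.03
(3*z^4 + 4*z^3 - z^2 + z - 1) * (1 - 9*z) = -27*z^5 - 33*z^4 + 13*z^3 - 10*z^2 + 10*z - 1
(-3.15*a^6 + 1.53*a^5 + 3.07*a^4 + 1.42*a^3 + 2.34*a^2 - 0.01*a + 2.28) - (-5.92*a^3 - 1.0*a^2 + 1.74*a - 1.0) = -3.15*a^6 + 1.53*a^5 + 3.07*a^4 + 7.34*a^3 + 3.34*a^2 - 1.75*a + 3.28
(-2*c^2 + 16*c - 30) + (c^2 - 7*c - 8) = -c^2 + 9*c - 38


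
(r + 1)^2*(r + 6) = r^3 + 8*r^2 + 13*r + 6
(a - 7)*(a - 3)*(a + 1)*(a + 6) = a^4 - 3*a^3 - 43*a^2 + 87*a + 126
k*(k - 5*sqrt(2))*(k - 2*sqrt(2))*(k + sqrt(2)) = k^4 - 6*sqrt(2)*k^3 + 6*k^2 + 20*sqrt(2)*k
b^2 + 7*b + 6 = (b + 1)*(b + 6)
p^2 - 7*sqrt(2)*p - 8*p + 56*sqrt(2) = (p - 8)*(p - 7*sqrt(2))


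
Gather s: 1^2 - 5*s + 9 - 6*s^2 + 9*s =-6*s^2 + 4*s + 10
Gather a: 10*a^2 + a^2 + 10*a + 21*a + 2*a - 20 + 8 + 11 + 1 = 11*a^2 + 33*a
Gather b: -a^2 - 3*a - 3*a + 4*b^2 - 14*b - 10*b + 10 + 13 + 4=-a^2 - 6*a + 4*b^2 - 24*b + 27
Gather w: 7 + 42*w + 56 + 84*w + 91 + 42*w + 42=168*w + 196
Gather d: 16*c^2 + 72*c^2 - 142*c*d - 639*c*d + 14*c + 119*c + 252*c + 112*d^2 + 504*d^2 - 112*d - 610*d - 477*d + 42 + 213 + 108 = 88*c^2 + 385*c + 616*d^2 + d*(-781*c - 1199) + 363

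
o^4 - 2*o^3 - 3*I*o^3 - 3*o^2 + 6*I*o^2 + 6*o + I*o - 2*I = (o - 2)*(o - I)^3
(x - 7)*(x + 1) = x^2 - 6*x - 7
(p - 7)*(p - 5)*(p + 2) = p^3 - 10*p^2 + 11*p + 70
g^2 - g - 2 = (g - 2)*(g + 1)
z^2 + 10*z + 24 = (z + 4)*(z + 6)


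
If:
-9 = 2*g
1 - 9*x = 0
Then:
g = -9/2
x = 1/9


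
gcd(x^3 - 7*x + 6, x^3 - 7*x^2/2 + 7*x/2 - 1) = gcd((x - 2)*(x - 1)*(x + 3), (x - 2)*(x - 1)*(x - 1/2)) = x^2 - 3*x + 2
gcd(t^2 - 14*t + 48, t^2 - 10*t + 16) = t - 8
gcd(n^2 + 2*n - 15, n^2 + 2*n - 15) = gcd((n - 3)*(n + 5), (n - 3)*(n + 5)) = n^2 + 2*n - 15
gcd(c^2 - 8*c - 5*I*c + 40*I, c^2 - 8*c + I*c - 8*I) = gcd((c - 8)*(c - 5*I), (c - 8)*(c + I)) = c - 8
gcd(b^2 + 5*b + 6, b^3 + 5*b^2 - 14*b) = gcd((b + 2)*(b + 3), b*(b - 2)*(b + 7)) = 1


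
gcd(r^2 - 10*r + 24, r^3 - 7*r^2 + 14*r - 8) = r - 4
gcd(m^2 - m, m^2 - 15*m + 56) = 1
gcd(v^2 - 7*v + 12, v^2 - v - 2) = 1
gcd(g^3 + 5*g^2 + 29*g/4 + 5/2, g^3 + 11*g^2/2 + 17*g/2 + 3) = g^2 + 5*g/2 + 1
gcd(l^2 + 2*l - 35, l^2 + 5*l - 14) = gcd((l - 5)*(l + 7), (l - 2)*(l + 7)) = l + 7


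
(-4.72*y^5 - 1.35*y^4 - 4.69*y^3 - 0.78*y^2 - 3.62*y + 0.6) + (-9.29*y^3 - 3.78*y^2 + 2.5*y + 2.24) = -4.72*y^5 - 1.35*y^4 - 13.98*y^3 - 4.56*y^2 - 1.12*y + 2.84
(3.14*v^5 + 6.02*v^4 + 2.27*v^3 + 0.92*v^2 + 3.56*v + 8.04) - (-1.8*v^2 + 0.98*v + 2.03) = 3.14*v^5 + 6.02*v^4 + 2.27*v^3 + 2.72*v^2 + 2.58*v + 6.01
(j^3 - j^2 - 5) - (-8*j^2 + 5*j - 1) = j^3 + 7*j^2 - 5*j - 4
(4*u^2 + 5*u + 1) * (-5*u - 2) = -20*u^3 - 33*u^2 - 15*u - 2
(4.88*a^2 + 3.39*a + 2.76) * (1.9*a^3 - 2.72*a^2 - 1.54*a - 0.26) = 9.272*a^5 - 6.8326*a^4 - 11.492*a^3 - 13.9966*a^2 - 5.1318*a - 0.7176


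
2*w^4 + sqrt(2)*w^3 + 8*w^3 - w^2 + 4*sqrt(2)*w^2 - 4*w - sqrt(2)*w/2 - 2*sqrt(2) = (w + 4)*(w - sqrt(2)/2)*(sqrt(2)*w + 1)^2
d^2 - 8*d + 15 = (d - 5)*(d - 3)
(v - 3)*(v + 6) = v^2 + 3*v - 18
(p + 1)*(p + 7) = p^2 + 8*p + 7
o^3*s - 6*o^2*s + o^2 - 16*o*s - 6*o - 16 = (o - 8)*(o + 2)*(o*s + 1)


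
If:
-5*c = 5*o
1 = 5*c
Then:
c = 1/5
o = -1/5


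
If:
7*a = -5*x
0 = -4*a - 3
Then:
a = -3/4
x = 21/20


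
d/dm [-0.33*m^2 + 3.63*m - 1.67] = 3.63 - 0.66*m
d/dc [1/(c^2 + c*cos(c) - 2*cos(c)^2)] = (c*sin(c) - 2*c - 2*sin(2*c) - cos(c))/((c - cos(c))^2*(c + 2*cos(c))^2)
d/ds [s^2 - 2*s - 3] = 2*s - 2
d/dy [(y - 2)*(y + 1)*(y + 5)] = 3*y^2 + 8*y - 7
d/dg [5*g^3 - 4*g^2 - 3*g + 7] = 15*g^2 - 8*g - 3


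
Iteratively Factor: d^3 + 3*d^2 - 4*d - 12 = (d - 2)*(d^2 + 5*d + 6) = (d - 2)*(d + 2)*(d + 3)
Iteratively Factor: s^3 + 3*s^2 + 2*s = (s + 1)*(s^2 + 2*s) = s*(s + 1)*(s + 2)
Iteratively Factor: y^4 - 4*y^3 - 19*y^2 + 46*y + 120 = (y - 5)*(y^3 + y^2 - 14*y - 24) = (y - 5)*(y + 3)*(y^2 - 2*y - 8) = (y - 5)*(y + 2)*(y + 3)*(y - 4)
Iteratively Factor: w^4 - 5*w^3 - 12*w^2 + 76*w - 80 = (w - 5)*(w^3 - 12*w + 16) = (w - 5)*(w + 4)*(w^2 - 4*w + 4) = (w - 5)*(w - 2)*(w + 4)*(w - 2)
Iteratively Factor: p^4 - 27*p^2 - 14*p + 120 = (p - 5)*(p^3 + 5*p^2 - 2*p - 24) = (p - 5)*(p + 4)*(p^2 + p - 6) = (p - 5)*(p - 2)*(p + 4)*(p + 3)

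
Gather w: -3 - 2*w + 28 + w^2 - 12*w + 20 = w^2 - 14*w + 45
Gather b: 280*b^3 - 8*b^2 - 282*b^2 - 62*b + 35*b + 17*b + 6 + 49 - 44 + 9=280*b^3 - 290*b^2 - 10*b + 20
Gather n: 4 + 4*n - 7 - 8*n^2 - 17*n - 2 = -8*n^2 - 13*n - 5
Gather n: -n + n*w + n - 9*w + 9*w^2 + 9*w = n*w + 9*w^2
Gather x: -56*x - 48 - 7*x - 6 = -63*x - 54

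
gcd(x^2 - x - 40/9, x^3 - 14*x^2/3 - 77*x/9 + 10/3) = x + 5/3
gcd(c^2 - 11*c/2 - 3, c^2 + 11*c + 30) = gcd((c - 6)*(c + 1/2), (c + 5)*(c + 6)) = 1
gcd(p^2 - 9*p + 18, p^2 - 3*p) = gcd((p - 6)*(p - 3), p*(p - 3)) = p - 3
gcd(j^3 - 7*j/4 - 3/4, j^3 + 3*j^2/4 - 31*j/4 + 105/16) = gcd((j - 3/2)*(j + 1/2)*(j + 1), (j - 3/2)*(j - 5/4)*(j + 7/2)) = j - 3/2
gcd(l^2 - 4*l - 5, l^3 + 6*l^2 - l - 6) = l + 1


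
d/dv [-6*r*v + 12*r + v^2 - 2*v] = -6*r + 2*v - 2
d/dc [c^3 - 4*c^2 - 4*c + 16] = 3*c^2 - 8*c - 4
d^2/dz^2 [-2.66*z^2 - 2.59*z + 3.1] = -5.32000000000000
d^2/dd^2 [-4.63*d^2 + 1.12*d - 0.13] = -9.26000000000000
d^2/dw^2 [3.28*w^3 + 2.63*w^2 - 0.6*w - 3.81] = 19.68*w + 5.26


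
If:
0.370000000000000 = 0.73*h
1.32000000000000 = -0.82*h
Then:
No Solution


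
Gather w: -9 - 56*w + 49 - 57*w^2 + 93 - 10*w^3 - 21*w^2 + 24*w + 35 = -10*w^3 - 78*w^2 - 32*w + 168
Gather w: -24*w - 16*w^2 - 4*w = -16*w^2 - 28*w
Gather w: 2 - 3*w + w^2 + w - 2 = w^2 - 2*w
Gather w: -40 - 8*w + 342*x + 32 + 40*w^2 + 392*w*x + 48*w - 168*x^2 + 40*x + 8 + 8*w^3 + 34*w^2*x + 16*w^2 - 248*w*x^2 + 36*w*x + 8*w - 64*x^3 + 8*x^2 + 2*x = 8*w^3 + w^2*(34*x + 56) + w*(-248*x^2 + 428*x + 48) - 64*x^3 - 160*x^2 + 384*x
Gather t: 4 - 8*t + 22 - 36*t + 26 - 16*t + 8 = 60 - 60*t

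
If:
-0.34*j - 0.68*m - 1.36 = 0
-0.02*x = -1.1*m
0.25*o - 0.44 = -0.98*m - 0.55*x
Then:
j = -0.0363636363636364*x - 4.0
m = 0.0181818181818182*x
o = 1.76 - 2.27127272727273*x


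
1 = 1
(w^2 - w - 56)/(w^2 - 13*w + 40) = (w + 7)/(w - 5)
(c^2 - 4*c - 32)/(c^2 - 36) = (c^2 - 4*c - 32)/(c^2 - 36)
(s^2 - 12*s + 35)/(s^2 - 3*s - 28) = (s - 5)/(s + 4)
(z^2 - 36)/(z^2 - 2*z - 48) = (z - 6)/(z - 8)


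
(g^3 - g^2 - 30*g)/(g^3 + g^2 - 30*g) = (g^2 - g - 30)/(g^2 + g - 30)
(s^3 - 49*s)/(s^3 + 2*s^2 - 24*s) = (s^2 - 49)/(s^2 + 2*s - 24)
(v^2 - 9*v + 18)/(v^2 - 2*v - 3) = (v - 6)/(v + 1)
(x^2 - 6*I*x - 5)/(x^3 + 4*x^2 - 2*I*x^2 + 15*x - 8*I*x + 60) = (x - I)/(x^2 + x*(4 + 3*I) + 12*I)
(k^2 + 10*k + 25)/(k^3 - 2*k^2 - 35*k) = (k + 5)/(k*(k - 7))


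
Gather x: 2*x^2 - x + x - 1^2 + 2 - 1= 2*x^2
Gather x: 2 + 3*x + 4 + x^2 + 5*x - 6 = x^2 + 8*x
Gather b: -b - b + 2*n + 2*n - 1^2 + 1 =-2*b + 4*n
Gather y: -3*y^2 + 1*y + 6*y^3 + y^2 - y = 6*y^3 - 2*y^2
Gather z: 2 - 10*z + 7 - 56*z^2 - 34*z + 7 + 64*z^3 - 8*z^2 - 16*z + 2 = 64*z^3 - 64*z^2 - 60*z + 18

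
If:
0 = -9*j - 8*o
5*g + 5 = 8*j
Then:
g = -64*o/45 - 1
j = -8*o/9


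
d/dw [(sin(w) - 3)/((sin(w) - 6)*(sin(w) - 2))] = (6*sin(w) + cos(w)^2 - 13)*cos(w)/((sin(w) - 6)^2*(sin(w) - 2)^2)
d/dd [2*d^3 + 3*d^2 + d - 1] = 6*d^2 + 6*d + 1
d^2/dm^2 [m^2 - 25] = 2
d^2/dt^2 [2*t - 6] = 0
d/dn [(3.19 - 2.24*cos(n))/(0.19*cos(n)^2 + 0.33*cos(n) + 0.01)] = 9.18273645546373*(-0.4256*cos(n)^2 + 1.2122*cos(n) + 1.0751)*sin(n)/(-0.575757575757576*sin(n)^2 + 1.0*cos(n) + 0.606060606060606)^2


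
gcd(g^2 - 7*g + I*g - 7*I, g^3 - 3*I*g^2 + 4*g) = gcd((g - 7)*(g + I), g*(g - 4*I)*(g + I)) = g + I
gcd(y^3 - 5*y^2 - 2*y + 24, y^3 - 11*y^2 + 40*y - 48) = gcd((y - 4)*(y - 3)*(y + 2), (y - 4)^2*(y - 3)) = y^2 - 7*y + 12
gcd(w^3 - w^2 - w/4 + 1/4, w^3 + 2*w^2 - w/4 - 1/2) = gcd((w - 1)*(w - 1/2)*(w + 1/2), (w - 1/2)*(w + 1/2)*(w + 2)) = w^2 - 1/4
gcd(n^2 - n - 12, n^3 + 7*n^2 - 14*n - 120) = n - 4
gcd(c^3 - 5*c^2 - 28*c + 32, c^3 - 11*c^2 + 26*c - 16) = c^2 - 9*c + 8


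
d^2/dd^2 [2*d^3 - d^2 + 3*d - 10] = 12*d - 2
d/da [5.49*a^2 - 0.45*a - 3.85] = 10.98*a - 0.45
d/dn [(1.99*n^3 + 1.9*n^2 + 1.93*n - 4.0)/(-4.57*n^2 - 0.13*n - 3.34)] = (-9.0943*n^4 - 0.517399999999999*n^3 - 11.3667*n^2 - 49.252*n - 6.9662)/(20.8849*n^4 + 1.1882*n^3 + 30.5445*n^2 + 0.8684*n + 11.1556)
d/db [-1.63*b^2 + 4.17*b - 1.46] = 4.17 - 3.26*b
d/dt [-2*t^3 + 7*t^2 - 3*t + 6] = -6*t^2 + 14*t - 3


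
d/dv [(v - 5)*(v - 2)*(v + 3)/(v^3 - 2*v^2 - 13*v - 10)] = 2*(v^2 + 8*v + 10)/(v^4 + 6*v^3 + 13*v^2 + 12*v + 4)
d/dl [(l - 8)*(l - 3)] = 2*l - 11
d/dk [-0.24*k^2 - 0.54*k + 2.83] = -0.48*k - 0.54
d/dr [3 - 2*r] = -2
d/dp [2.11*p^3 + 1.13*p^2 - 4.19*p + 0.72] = 6.33*p^2 + 2.26*p - 4.19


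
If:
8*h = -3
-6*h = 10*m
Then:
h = -3/8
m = 9/40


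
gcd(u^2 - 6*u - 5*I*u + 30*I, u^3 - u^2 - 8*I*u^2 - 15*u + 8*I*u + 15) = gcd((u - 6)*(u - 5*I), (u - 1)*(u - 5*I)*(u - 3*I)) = u - 5*I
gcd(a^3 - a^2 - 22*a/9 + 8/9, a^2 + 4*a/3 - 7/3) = 1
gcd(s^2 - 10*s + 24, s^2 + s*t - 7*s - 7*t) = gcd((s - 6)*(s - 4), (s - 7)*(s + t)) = 1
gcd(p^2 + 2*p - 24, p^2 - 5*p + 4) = p - 4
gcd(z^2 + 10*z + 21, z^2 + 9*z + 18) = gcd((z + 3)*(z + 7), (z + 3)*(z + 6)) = z + 3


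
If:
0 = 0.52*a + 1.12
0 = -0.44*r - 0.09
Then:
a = -2.15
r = -0.20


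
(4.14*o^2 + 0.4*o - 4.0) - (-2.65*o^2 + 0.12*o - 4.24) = 6.79*o^2 + 0.28*o + 0.24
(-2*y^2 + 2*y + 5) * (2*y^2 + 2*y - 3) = -4*y^4 + 20*y^2 + 4*y - 15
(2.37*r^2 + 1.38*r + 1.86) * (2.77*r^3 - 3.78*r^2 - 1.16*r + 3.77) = 6.5649*r^5 - 5.136*r^4 - 2.8134*r^3 + 0.3033*r^2 + 3.045*r + 7.0122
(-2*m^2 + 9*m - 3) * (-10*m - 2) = 20*m^3 - 86*m^2 + 12*m + 6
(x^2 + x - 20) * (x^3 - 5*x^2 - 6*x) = x^5 - 4*x^4 - 31*x^3 + 94*x^2 + 120*x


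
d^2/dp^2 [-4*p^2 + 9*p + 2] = -8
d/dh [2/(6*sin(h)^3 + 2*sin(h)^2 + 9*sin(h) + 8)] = 2*(-4*sin(h) + 9*cos(2*h) - 18)*cos(h)/(6*sin(h)^3 + 2*sin(h)^2 + 9*sin(h) + 8)^2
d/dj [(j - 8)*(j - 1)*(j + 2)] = 3*j^2 - 14*j - 10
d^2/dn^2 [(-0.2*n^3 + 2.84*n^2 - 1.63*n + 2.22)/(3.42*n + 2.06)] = (-4.67856*n^3 - 8.45424000000003*n^2 - 5.09232*n + 99.003016)/(40.001688*n^3 + 72.283752*n^2 + 43.539336*n + 8.741816)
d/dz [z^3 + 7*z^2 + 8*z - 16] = 3*z^2 + 14*z + 8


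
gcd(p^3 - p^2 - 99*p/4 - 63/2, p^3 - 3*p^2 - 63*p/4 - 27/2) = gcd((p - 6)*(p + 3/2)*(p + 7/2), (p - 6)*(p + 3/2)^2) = p^2 - 9*p/2 - 9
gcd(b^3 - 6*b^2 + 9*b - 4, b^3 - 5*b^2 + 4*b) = b^2 - 5*b + 4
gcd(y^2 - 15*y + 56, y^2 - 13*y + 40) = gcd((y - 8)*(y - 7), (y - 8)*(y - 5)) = y - 8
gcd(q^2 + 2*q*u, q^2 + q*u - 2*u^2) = q + 2*u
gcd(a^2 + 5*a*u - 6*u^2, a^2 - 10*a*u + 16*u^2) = 1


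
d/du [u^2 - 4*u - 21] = 2*u - 4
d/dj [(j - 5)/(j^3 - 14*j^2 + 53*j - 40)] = (9 - 2*j)/(j^4 - 18*j^3 + 97*j^2 - 144*j + 64)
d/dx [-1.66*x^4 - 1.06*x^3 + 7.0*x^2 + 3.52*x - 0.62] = -6.64*x^3 - 3.18*x^2 + 14.0*x + 3.52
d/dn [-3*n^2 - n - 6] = -6*n - 1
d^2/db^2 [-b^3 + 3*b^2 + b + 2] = 6 - 6*b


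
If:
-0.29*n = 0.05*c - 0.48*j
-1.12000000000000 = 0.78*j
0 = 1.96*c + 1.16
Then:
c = -0.59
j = -1.44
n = -2.27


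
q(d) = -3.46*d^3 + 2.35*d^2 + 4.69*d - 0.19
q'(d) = -10.38*d^2 + 4.7*d + 4.69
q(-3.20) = 122.24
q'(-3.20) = -116.64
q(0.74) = 3.17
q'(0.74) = 2.48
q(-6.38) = 964.08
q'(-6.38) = -447.81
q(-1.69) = 15.30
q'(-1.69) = -32.90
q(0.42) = 1.94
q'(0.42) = 4.83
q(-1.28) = 4.91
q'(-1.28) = -18.33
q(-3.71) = 191.44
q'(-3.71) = -155.62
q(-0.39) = -1.46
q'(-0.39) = 1.28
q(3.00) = -58.39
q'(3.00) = -74.63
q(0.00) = -0.19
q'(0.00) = 4.69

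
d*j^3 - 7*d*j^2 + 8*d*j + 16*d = (j - 4)^2*(d*j + d)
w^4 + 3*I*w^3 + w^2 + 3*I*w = w*(w - I)*(w + I)*(w + 3*I)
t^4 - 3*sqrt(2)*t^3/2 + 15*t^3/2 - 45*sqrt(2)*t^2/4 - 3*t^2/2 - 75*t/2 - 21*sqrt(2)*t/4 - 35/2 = (t + 1/2)*(t + 7)*(t - 5*sqrt(2)/2)*(t + sqrt(2))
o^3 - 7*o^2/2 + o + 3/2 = (o - 3)*(o - 1)*(o + 1/2)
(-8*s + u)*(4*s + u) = -32*s^2 - 4*s*u + u^2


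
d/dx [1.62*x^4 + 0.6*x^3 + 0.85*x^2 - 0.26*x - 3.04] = 6.48*x^3 + 1.8*x^2 + 1.7*x - 0.26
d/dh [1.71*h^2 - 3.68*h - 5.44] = 3.42*h - 3.68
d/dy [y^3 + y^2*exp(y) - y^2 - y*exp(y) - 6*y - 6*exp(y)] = y^2*exp(y) + 3*y^2 + y*exp(y) - 2*y - 7*exp(y) - 6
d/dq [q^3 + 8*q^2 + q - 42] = 3*q^2 + 16*q + 1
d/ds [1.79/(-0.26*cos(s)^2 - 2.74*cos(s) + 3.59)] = -(0.9308*cos(s) + 4.9046)*sin(s)/(0.26*cos(s)^2 + 2.74*cos(s) - 3.59)^2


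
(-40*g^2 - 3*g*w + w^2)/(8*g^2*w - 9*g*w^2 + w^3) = (5*g + w)/(w*(-g + w))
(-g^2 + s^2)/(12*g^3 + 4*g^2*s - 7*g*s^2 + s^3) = (-g + s)/(12*g^2 - 8*g*s + s^2)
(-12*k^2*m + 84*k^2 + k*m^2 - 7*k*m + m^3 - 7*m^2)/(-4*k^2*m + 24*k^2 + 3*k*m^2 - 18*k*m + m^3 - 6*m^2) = (3*k*m - 21*k - m^2 + 7*m)/(k*m - 6*k - m^2 + 6*m)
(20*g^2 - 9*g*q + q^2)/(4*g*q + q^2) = (20*g^2 - 9*g*q + q^2)/(q*(4*g + q))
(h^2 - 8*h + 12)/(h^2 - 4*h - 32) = (-h^2 + 8*h - 12)/(-h^2 + 4*h + 32)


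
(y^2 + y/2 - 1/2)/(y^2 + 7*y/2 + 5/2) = (2*y - 1)/(2*y + 5)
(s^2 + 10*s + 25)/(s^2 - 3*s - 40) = (s + 5)/(s - 8)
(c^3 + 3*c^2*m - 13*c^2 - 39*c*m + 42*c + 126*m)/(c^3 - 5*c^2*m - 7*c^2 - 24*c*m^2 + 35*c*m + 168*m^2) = (c - 6)/(c - 8*m)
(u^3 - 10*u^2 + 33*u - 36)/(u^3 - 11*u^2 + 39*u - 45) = (u - 4)/(u - 5)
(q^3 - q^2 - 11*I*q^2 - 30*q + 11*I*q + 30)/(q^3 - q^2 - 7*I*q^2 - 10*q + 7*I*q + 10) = (q - 6*I)/(q - 2*I)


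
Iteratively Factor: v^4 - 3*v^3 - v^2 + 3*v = (v - 3)*(v^3 - v) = (v - 3)*(v - 1)*(v^2 + v) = (v - 3)*(v - 1)*(v + 1)*(v)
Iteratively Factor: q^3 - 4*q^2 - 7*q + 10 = (q - 5)*(q^2 + q - 2) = (q - 5)*(q - 1)*(q + 2)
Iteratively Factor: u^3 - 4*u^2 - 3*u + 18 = (u + 2)*(u^2 - 6*u + 9) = (u - 3)*(u + 2)*(u - 3)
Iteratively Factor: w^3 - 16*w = (w - 4)*(w^2 + 4*w) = w*(w - 4)*(w + 4)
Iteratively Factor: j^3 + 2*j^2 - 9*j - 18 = (j + 3)*(j^2 - j - 6) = (j + 2)*(j + 3)*(j - 3)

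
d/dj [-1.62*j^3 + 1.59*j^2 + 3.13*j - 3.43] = -4.86*j^2 + 3.18*j + 3.13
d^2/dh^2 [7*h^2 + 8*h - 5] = 14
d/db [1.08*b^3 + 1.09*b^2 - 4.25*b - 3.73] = 3.24*b^2 + 2.18*b - 4.25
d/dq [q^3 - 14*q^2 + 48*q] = 3*q^2 - 28*q + 48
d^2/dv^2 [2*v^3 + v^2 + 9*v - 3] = 12*v + 2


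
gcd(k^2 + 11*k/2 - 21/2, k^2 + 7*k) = k + 7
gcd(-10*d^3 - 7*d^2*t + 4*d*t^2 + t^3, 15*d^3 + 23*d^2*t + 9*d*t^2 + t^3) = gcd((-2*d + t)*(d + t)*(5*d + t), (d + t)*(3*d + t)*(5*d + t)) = 5*d^2 + 6*d*t + t^2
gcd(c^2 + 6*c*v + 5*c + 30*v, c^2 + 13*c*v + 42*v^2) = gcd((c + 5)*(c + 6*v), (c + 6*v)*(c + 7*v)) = c + 6*v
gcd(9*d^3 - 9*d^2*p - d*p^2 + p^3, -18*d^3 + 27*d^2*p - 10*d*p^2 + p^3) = 3*d^2 - 4*d*p + p^2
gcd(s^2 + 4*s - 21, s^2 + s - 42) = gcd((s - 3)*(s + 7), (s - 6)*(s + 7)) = s + 7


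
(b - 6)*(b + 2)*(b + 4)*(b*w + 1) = b^4*w + b^3 - 28*b^2*w - 48*b*w - 28*b - 48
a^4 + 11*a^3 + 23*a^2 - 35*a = a*(a - 1)*(a + 5)*(a + 7)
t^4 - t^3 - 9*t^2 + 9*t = t*(t - 3)*(t - 1)*(t + 3)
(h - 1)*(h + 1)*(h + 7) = h^3 + 7*h^2 - h - 7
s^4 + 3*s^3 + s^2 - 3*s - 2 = (s - 1)*(s + 1)^2*(s + 2)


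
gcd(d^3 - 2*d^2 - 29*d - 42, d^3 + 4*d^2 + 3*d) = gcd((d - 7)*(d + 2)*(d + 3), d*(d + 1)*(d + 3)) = d + 3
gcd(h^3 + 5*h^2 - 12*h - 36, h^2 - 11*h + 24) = h - 3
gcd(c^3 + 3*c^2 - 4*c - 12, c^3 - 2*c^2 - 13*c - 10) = c + 2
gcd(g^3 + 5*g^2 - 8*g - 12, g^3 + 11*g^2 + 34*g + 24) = g^2 + 7*g + 6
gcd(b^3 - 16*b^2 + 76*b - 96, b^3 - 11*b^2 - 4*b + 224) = b - 8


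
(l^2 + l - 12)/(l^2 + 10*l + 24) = (l - 3)/(l + 6)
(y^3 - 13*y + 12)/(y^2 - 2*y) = (y^3 - 13*y + 12)/(y*(y - 2))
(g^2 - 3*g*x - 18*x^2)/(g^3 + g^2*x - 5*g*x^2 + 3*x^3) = (g - 6*x)/(g^2 - 2*g*x + x^2)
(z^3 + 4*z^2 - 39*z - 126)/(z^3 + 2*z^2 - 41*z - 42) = (z + 3)/(z + 1)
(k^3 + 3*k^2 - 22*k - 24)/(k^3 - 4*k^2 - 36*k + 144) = (k + 1)/(k - 6)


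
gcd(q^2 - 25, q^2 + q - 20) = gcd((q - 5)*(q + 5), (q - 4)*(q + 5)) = q + 5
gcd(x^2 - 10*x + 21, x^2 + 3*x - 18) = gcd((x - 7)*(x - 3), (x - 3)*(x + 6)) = x - 3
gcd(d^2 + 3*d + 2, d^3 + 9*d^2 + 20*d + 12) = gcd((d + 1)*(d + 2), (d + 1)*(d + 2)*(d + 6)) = d^2 + 3*d + 2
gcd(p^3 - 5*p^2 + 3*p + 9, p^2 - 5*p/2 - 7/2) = p + 1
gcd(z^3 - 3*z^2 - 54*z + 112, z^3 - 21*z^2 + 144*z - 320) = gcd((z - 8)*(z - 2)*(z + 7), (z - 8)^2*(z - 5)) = z - 8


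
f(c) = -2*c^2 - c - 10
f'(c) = -4*c - 1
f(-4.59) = -47.55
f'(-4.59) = 17.36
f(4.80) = -60.88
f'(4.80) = -20.20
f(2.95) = -30.36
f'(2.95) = -12.80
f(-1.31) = -12.12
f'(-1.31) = 4.24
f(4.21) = -49.66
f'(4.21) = -17.84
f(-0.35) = -9.90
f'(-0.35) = 0.40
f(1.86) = -18.78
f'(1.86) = -8.44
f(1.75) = -17.88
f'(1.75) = -8.00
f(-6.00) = -76.00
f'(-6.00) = 23.00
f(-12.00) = -286.00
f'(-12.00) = 47.00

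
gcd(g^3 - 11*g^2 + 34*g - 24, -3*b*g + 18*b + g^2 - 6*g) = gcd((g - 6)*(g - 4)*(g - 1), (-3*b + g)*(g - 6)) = g - 6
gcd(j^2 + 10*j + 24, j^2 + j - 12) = j + 4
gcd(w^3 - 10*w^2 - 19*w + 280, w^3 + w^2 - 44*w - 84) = w - 7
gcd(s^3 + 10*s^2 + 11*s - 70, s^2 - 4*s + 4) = s - 2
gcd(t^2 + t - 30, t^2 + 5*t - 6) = t + 6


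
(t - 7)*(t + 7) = t^2 - 49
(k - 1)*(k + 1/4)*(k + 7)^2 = k^4 + 53*k^3/4 + 153*k^2/4 - 161*k/4 - 49/4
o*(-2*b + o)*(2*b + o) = -4*b^2*o + o^3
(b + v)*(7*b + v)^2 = 49*b^3 + 63*b^2*v + 15*b*v^2 + v^3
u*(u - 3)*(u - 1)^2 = u^4 - 5*u^3 + 7*u^2 - 3*u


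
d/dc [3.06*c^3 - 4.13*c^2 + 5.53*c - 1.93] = 9.18*c^2 - 8.26*c + 5.53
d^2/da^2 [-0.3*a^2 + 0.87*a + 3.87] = -0.600000000000000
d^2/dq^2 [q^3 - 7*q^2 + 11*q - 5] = 6*q - 14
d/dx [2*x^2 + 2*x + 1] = 4*x + 2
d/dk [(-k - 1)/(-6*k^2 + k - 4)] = (6*k^2 - k - (k + 1)*(12*k - 1) + 4)/(6*k^2 - k + 4)^2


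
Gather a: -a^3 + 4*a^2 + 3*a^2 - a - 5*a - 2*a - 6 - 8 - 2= -a^3 + 7*a^2 - 8*a - 16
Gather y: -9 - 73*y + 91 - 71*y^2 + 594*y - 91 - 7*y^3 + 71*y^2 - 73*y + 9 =-7*y^3 + 448*y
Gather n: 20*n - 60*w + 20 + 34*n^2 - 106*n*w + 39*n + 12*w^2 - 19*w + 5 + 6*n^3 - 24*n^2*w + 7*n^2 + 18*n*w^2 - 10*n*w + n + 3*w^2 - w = 6*n^3 + n^2*(41 - 24*w) + n*(18*w^2 - 116*w + 60) + 15*w^2 - 80*w + 25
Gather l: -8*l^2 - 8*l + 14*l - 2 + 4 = -8*l^2 + 6*l + 2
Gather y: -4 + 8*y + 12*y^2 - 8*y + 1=12*y^2 - 3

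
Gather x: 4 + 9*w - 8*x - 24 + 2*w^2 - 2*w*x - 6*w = 2*w^2 + 3*w + x*(-2*w - 8) - 20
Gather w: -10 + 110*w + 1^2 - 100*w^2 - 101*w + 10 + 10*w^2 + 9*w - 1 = -90*w^2 + 18*w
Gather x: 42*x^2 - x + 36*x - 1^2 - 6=42*x^2 + 35*x - 7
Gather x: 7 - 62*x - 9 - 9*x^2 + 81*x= -9*x^2 + 19*x - 2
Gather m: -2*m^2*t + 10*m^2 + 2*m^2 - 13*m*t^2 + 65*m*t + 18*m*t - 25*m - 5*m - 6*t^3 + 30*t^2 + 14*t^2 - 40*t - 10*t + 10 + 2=m^2*(12 - 2*t) + m*(-13*t^2 + 83*t - 30) - 6*t^3 + 44*t^2 - 50*t + 12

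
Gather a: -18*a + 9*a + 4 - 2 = 2 - 9*a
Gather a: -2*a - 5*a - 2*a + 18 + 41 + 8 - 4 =63 - 9*a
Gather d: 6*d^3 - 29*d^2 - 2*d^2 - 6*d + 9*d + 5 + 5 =6*d^3 - 31*d^2 + 3*d + 10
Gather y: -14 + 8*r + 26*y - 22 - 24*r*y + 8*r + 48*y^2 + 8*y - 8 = 16*r + 48*y^2 + y*(34 - 24*r) - 44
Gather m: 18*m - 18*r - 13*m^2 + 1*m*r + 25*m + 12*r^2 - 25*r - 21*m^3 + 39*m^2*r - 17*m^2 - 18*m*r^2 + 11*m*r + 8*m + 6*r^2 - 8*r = -21*m^3 + m^2*(39*r - 30) + m*(-18*r^2 + 12*r + 51) + 18*r^2 - 51*r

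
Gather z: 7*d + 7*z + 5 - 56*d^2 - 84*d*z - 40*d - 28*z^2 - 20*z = -56*d^2 - 33*d - 28*z^2 + z*(-84*d - 13) + 5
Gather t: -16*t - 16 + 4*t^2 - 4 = 4*t^2 - 16*t - 20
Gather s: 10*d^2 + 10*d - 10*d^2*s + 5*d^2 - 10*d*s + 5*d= 15*d^2 + 15*d + s*(-10*d^2 - 10*d)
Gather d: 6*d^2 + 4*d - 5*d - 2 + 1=6*d^2 - d - 1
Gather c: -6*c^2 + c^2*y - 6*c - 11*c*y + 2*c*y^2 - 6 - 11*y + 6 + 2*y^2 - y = c^2*(y - 6) + c*(2*y^2 - 11*y - 6) + 2*y^2 - 12*y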